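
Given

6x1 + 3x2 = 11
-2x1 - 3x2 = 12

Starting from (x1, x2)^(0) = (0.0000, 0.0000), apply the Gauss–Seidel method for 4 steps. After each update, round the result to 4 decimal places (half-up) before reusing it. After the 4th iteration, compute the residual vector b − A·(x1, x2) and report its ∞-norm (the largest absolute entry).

0.5804

Iteration 1:
  x1 = (11 - (3)·0.0000) / (6) = 1.8333
  x2 = (12 - (-2)·1.8333) / (-3) = -5.2222
Iteration 2:
  x1 = (11 - (3)·-5.2222) / (6) = 4.4444
  x2 = (12 - (-2)·4.4444) / (-3) = -6.9629
Iteration 3:
  x1 = (11 - (3)·-6.9629) / (6) = 5.3148
  x2 = (12 - (-2)·5.3148) / (-3) = -7.5432
Iteration 4:
  x1 = (11 - (3)·-7.5432) / (6) = 5.6049
  x2 = (12 - (-2)·5.6049) / (-3) = -7.7366
Residual b − A·x = (0.5804, 0.0000); ∞-norm = 0.5804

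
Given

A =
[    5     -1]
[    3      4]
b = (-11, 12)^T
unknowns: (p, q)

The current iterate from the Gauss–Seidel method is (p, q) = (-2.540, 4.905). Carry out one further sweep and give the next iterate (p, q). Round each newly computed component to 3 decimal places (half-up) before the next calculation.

One sweep:
  p = (-11 - (-1)·4.905) / (5) = -1.219
  q = (12 - (3)·-1.219) / (4) = 3.914

(-1.219, 3.914)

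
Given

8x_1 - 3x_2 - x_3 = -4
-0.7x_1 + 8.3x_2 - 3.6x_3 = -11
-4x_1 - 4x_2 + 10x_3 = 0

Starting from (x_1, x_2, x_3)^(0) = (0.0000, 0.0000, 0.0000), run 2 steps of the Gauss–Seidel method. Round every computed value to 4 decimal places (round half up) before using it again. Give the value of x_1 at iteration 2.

Iteration 1:
  x_1 = (-4 - (-3)·0.0000 - (-1)·0.0000) / (8) = -0.5000
  x_2 = (-11 - (-0.7)·-0.5000 - (-3.6)·0.0000) / (8.3) = -1.3675
  x_3 = (0 - (-4)·-0.5000 - (-4)·-1.3675) / (10) = -0.7470
Iteration 2:
  x_1 = (-4 - (-3)·-1.3675 - (-1)·-0.7470) / (8) = -1.1062
  x_2 = (-11 - (-0.7)·-1.1062 - (-3.6)·-0.7470) / (8.3) = -1.7426
  x_3 = (0 - (-4)·-1.1062 - (-4)·-1.7426) / (10) = -1.1395

-1.1062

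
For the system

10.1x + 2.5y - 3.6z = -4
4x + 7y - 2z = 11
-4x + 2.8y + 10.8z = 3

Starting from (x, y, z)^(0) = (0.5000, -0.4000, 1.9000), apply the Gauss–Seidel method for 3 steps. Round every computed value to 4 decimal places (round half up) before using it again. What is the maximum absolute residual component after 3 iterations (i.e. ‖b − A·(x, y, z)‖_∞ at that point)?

Iteration 1:
  x = (-4 - (2.5)·-0.4000 - (-3.6)·1.9000) / (10.1) = 0.3802
  y = (11 - (4)·0.3802 - (-2)·1.9000) / (7) = 1.8970
  z = (3 - (-4)·0.3802 - (2.8)·1.8970) / (10.8) = -0.0732
Iteration 2:
  x = (-4 - (2.5)·1.8970 - (-3.6)·-0.0732) / (10.1) = -0.8917
  y = (11 - (4)·-0.8917 - (-2)·-0.0732) / (7) = 2.0601
  z = (3 - (-4)·-0.8917 - (2.8)·2.0601) / (10.8) = -0.5866
Iteration 3:
  x = (-4 - (2.5)·2.0601 - (-3.6)·-0.5866) / (10.1) = -1.1151
  y = (11 - (4)·-1.1151 - (-2)·-0.5866) / (7) = 2.0410
  z = (3 - (-4)·-1.1151 - (2.8)·2.0410) / (10.8) = -0.6644
Residual b − A·x = (-0.2318, -0.1554, 0.0003); ∞-norm = 0.2318

0.2318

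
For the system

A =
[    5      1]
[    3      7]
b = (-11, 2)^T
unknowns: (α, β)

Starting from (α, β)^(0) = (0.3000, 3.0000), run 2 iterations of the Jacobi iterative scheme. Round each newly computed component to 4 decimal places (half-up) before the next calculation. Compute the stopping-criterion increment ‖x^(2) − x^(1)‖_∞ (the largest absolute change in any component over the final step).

1.3286

Iteration 1:
  α = (-11 - (1)·3.0000) / (5) = -2.8000
  β = (2 - (3)·0.3000) / (7) = 0.1571
Iteration 2:
  α = (-11 - (1)·0.1571) / (5) = -2.2314
  β = (2 - (3)·-2.8000) / (7) = 1.4857
Change: (0.5686, 1.3286) → max |·| = 1.3286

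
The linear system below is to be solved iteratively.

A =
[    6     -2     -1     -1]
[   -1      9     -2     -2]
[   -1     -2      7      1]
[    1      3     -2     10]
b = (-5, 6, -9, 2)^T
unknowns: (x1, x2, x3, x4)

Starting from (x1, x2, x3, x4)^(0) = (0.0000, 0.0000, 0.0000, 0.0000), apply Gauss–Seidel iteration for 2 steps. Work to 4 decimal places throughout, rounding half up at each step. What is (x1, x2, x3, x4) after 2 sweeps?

(-0.8716, 0.2637, -1.3153, -0.0550)

Iteration 1:
  x1 = (-5 - (-2)·0.0000 - (-1)·0.0000 - (-1)·0.0000) / (6) = -0.8333
  x2 = (6 - (-1)·-0.8333 - (-2)·0.0000 - (-2)·0.0000) / (9) = 0.5741
  x3 = (-9 - (-1)·-0.8333 - (-2)·0.5741 - (1)·0.0000) / (7) = -1.2407
  x4 = (2 - (1)·-0.8333 - (3)·0.5741 - (-2)·-1.2407) / (10) = -0.1370
Iteration 2:
  x1 = (-5 - (-2)·0.5741 - (-1)·-1.2407 - (-1)·-0.1370) / (6) = -0.8716
  x2 = (6 - (-1)·-0.8716 - (-2)·-1.2407 - (-2)·-0.1370) / (9) = 0.2637
  x3 = (-9 - (-1)·-0.8716 - (-2)·0.2637 - (1)·-0.1370) / (7) = -1.3153
  x4 = (2 - (1)·-0.8716 - (3)·0.2637 - (-2)·-1.3153) / (10) = -0.0550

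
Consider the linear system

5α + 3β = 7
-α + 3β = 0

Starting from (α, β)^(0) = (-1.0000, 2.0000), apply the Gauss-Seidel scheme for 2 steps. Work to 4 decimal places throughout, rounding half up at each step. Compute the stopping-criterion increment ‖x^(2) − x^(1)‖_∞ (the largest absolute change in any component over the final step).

Iteration 1:
  α = (7 - (3)·2.0000) / (5) = 0.2000
  β = (0 - (-1)·0.2000) / (3) = 0.0667
Iteration 2:
  α = (7 - (3)·0.0667) / (5) = 1.3600
  β = (0 - (-1)·1.3600) / (3) = 0.4533
Change: (1.1600, 0.3866) → max |·| = 1.1600

1.1600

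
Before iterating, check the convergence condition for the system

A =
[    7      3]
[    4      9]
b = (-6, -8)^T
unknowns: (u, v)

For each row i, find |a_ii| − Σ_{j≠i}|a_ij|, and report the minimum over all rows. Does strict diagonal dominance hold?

row 1: |7| − (3) = 4
row 2: |9| − (4) = 5
minimum over rows = 4 → strictly diagonally dominant (convergence guaranteed)

4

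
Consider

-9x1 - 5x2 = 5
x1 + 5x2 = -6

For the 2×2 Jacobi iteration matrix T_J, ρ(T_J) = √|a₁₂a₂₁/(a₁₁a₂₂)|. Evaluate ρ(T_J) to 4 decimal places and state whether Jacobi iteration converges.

0.3333

a₁₂a₂₁/(a₁₁a₂₂) = (-5)·(1) / ((-9)·(5)) = 0.111111
ρ = √|0.111111| = √0.111111 = 0.3333
ρ < 1, so Jacobi converges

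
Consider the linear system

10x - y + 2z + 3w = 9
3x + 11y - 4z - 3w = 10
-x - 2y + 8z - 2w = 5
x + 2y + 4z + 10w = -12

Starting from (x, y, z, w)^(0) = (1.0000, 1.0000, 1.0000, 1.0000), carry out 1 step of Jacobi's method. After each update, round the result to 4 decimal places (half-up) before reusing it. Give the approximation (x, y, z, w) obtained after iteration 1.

(0.5000, 1.2727, 1.2500, -1.9000)

Iteration 1:
  x = (9 - (-1)·1.0000 - (2)·1.0000 - (3)·1.0000) / (10) = 0.5000
  y = (10 - (3)·1.0000 - (-4)·1.0000 - (-3)·1.0000) / (11) = 1.2727
  z = (5 - (-1)·1.0000 - (-2)·1.0000 - (-2)·1.0000) / (8) = 1.2500
  w = (-12 - (1)·1.0000 - (2)·1.0000 - (4)·1.0000) / (10) = -1.9000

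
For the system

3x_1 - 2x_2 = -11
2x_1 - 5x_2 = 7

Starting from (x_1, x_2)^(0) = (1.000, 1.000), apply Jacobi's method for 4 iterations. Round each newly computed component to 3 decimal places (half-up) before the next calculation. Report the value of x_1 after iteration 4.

Iteration 1:
  x_1 = (-11 - (-2)·1.000) / (3) = -3.000
  x_2 = (7 - (2)·1.000) / (-5) = -1.000
Iteration 2:
  x_1 = (-11 - (-2)·-1.000) / (3) = -4.333
  x_2 = (7 - (2)·-3.000) / (-5) = -2.600
Iteration 3:
  x_1 = (-11 - (-2)·-2.600) / (3) = -5.400
  x_2 = (7 - (2)·-4.333) / (-5) = -3.133
Iteration 4:
  x_1 = (-11 - (-2)·-3.133) / (3) = -5.755
  x_2 = (7 - (2)·-5.400) / (-5) = -3.560

-5.755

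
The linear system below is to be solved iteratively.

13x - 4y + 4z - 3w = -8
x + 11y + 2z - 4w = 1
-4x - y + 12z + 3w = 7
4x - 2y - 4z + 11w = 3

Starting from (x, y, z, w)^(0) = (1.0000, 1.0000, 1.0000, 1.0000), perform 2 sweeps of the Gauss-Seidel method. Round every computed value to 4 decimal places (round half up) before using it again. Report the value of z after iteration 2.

0.3148

Iteration 1:
  x = (-8 - (-4)·1.0000 - (4)·1.0000 - (-3)·1.0000) / (13) = -0.3846
  y = (1 - (1)·-0.3846 - (2)·1.0000 - (-4)·1.0000) / (11) = 0.3077
  z = (7 - (-4)·-0.3846 - (-1)·0.3077 - (3)·1.0000) / (12) = 0.2308
  w = (3 - (4)·-0.3846 - (-2)·0.3077 - (-4)·0.2308) / (11) = 0.5525
Iteration 2:
  x = (-8 - (-4)·0.3077 - (4)·0.2308 - (-3)·0.5525) / (13) = -0.4642
  y = (1 - (1)·-0.4642 - (2)·0.2308 - (-4)·0.5525) / (11) = 0.2921
  z = (7 - (-4)·-0.4642 - (-1)·0.2921 - (3)·0.5525) / (12) = 0.3148
  w = (3 - (4)·-0.4642 - (-2)·0.2921 - (-4)·0.3148) / (11) = 0.6091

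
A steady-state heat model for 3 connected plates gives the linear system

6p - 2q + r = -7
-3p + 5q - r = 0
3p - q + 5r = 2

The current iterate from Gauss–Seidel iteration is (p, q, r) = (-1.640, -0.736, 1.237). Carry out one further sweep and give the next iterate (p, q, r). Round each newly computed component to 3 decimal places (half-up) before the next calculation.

(-1.618, -0.723, 1.226)

One sweep:
  p = (-7 - (-2)·-0.736 - (1)·1.237) / (6) = -1.618
  q = (0 - (-3)·-1.618 - (-1)·1.237) / (5) = -0.723
  r = (2 - (3)·-1.618 - (-1)·-0.723) / (5) = 1.226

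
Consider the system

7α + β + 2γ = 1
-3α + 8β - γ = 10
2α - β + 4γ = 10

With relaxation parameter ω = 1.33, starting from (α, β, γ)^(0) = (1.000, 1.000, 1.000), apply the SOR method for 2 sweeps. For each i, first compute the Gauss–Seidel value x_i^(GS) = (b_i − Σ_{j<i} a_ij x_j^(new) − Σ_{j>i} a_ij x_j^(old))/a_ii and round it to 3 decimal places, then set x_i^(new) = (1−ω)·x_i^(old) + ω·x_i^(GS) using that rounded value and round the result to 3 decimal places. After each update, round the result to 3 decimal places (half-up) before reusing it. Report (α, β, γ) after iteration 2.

(-1.255, 1.298, 3.321)

Iteration 1:
  α: GS value = (1 - (1)·1.000 - (2)·1.000) / (7) = -0.286;  α ← (1−ω)·1.000 + ω·-0.286 = -0.710
  β: GS value = (10 - (-3)·-0.710 - (-1)·1.000) / (8) = 1.109;  β ← (1−ω)·1.000 + ω·1.109 = 1.145
  γ: GS value = (10 - (2)·-0.710 - (-1)·1.145) / (4) = 3.141;  γ ← (1−ω)·1.000 + ω·3.141 = 3.848
Iteration 2:
  α: GS value = (1 - (1)·1.145 - (2)·3.848) / (7) = -1.120;  α ← (1−ω)·-0.710 + ω·-1.120 = -1.255
  β: GS value = (10 - (-3)·-1.255 - (-1)·3.848) / (8) = 1.260;  β ← (1−ω)·1.145 + ω·1.260 = 1.298
  γ: GS value = (10 - (2)·-1.255 - (-1)·1.298) / (4) = 3.452;  γ ← (1−ω)·3.848 + ω·3.452 = 3.321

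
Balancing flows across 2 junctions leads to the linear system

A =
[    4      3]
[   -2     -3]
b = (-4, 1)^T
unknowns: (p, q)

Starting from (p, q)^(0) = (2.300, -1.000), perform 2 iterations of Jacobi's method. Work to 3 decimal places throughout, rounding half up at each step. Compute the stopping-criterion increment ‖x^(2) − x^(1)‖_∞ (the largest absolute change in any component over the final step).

1.700

Iteration 1:
  p = (-4 - (3)·-1.000) / (4) = -0.250
  q = (1 - (-2)·2.300) / (-3) = -1.867
Iteration 2:
  p = (-4 - (3)·-1.867) / (4) = 0.400
  q = (1 - (-2)·-0.250) / (-3) = -0.167
Change: (0.650, 1.700) → max |·| = 1.700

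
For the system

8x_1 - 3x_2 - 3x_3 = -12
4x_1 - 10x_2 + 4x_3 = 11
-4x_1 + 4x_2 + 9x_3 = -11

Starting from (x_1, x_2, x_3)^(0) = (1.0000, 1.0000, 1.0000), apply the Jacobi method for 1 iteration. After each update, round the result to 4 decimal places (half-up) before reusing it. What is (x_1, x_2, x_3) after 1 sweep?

(-0.7500, -0.3000, -1.2222)

Iteration 1:
  x_1 = (-12 - (-3)·1.0000 - (-3)·1.0000) / (8) = -0.7500
  x_2 = (11 - (4)·1.0000 - (4)·1.0000) / (-10) = -0.3000
  x_3 = (-11 - (-4)·1.0000 - (4)·1.0000) / (9) = -1.2222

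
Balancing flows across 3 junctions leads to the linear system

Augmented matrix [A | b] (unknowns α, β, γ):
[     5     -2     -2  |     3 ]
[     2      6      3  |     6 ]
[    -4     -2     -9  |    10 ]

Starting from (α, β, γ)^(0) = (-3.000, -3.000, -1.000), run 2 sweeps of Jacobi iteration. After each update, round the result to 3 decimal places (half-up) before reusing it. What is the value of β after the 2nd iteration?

0.889

Iteration 1:
  α = (3 - (-2)·-3.000 - (-2)·-1.000) / (5) = -1.000
  β = (6 - (2)·-3.000 - (3)·-1.000) / (6) = 2.500
  γ = (10 - (-4)·-3.000 - (-2)·-3.000) / (-9) = 0.889
Iteration 2:
  α = (3 - (-2)·2.500 - (-2)·0.889) / (5) = 1.956
  β = (6 - (2)·-1.000 - (3)·0.889) / (6) = 0.889
  γ = (10 - (-4)·-1.000 - (-2)·2.500) / (-9) = -1.222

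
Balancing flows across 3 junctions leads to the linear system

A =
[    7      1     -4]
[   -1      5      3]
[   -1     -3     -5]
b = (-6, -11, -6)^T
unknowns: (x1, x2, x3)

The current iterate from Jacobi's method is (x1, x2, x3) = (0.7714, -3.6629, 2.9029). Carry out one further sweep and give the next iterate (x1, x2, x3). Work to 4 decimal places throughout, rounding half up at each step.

(1.3249, -3.7875, 3.2435)

One sweep:
  x1 = (-6 - (1)·-3.6629 - (-4)·2.9029) / (7) = 1.3249
  x2 = (-11 - (-1)·0.7714 - (3)·2.9029) / (5) = -3.7875
  x3 = (-6 - (-1)·0.7714 - (-3)·-3.6629) / (-5) = 3.2435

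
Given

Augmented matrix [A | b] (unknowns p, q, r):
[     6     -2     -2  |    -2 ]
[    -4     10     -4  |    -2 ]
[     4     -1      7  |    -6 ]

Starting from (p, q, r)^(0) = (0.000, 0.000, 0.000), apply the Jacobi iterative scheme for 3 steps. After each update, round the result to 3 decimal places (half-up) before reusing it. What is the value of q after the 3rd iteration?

-0.752

Iteration 1:
  p = (-2 - (-2)·0.000 - (-2)·0.000) / (6) = -0.333
  q = (-2 - (-4)·0.000 - (-4)·0.000) / (10) = -0.200
  r = (-6 - (4)·0.000 - (-1)·0.000) / (7) = -0.857
Iteration 2:
  p = (-2 - (-2)·-0.200 - (-2)·-0.857) / (6) = -0.686
  q = (-2 - (-4)·-0.333 - (-4)·-0.857) / (10) = -0.676
  r = (-6 - (4)·-0.333 - (-1)·-0.200) / (7) = -0.695
Iteration 3:
  p = (-2 - (-2)·-0.676 - (-2)·-0.695) / (6) = -0.790
  q = (-2 - (-4)·-0.686 - (-4)·-0.695) / (10) = -0.752
  r = (-6 - (4)·-0.686 - (-1)·-0.676) / (7) = -0.562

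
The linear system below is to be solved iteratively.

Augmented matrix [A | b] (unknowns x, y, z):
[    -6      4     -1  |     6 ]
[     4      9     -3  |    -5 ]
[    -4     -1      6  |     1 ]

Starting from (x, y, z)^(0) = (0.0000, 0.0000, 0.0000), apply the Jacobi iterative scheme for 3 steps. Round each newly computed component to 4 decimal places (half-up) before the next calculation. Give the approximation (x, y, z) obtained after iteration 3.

(-0.9382, -0.1317, -0.7747)

Iteration 1:
  x = (6 - (4)·0.0000 - (-1)·0.0000) / (-6) = -1.0000
  y = (-5 - (4)·0.0000 - (-3)·0.0000) / (9) = -0.5556
  z = (1 - (-4)·0.0000 - (-1)·0.0000) / (6) = 0.1667
Iteration 2:
  x = (6 - (4)·-0.5556 - (-1)·0.1667) / (-6) = -1.3982
  y = (-5 - (4)·-1.0000 - (-3)·0.1667) / (9) = -0.0555
  z = (1 - (-4)·-1.0000 - (-1)·-0.5556) / (6) = -0.5926
Iteration 3:
  x = (6 - (4)·-0.0555 - (-1)·-0.5926) / (-6) = -0.9382
  y = (-5 - (4)·-1.3982 - (-3)·-0.5926) / (9) = -0.1317
  z = (1 - (-4)·-1.3982 - (-1)·-0.0555) / (6) = -0.7747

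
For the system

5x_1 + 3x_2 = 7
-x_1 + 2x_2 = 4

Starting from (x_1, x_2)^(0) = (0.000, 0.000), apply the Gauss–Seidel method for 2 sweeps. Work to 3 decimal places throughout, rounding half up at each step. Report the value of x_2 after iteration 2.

1.890

Iteration 1:
  x_1 = (7 - (3)·0.000) / (5) = 1.400
  x_2 = (4 - (-1)·1.400) / (2) = 2.700
Iteration 2:
  x_1 = (7 - (3)·2.700) / (5) = -0.220
  x_2 = (4 - (-1)·-0.220) / (2) = 1.890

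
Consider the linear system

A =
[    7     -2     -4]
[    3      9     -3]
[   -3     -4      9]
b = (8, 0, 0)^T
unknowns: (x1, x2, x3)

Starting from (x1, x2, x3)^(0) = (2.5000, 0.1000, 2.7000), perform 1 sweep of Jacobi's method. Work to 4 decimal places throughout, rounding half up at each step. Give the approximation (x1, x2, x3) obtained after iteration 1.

(2.7143, 0.0667, 0.8778)

Iteration 1:
  x1 = (8 - (-2)·0.1000 - (-4)·2.7000) / (7) = 2.7143
  x2 = (0 - (3)·2.5000 - (-3)·2.7000) / (9) = 0.0667
  x3 = (0 - (-3)·2.5000 - (-4)·0.1000) / (9) = 0.8778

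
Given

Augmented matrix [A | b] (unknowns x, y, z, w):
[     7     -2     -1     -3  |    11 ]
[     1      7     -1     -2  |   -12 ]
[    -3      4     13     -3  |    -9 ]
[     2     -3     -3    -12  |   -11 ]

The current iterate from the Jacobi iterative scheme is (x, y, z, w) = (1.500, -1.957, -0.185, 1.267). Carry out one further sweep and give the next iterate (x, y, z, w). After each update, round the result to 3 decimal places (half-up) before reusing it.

(1.529, -1.593, 0.548, 1.702)

One sweep:
  x = (11 - (-2)·-1.957 - (-1)·-0.185 - (-3)·1.267) / (7) = 1.529
  y = (-12 - (1)·1.500 - (-1)·-0.185 - (-2)·1.267) / (7) = -1.593
  z = (-9 - (-3)·1.500 - (4)·-1.957 - (-3)·1.267) / (13) = 0.548
  w = (-11 - (2)·1.500 - (-3)·-1.957 - (-3)·-0.185) / (-12) = 1.702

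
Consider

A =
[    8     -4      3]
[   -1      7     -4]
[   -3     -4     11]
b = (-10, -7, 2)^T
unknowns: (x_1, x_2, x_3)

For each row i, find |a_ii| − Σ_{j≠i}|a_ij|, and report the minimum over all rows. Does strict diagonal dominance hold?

row 1: |8| − (4+3) = 1
row 2: |7| − (1+4) = 2
row 3: |11| − (3+4) = 4
minimum over rows = 1 → strictly diagonally dominant (convergence guaranteed)

1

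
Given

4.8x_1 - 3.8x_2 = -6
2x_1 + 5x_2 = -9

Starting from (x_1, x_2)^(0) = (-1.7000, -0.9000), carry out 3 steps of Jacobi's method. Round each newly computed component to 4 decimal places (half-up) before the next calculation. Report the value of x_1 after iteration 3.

-2.0535

Iteration 1:
  x_1 = (-6 - (-3.8)·-0.9000) / (4.8) = -1.9625
  x_2 = (-9 - (2)·-1.7000) / (5) = -1.1200
Iteration 2:
  x_1 = (-6 - (-3.8)·-1.1200) / (4.8) = -2.1367
  x_2 = (-9 - (2)·-1.9625) / (5) = -1.0150
Iteration 3:
  x_1 = (-6 - (-3.8)·-1.0150) / (4.8) = -2.0535
  x_2 = (-9 - (2)·-2.1367) / (5) = -0.9453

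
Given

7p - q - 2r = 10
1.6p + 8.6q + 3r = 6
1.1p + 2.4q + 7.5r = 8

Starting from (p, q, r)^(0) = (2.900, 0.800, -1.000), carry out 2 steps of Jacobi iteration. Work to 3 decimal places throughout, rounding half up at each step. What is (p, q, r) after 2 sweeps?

(1.611, 0.330, 0.720)

Iteration 1:
  p = (10 - (-1)·0.800 - (-2)·-1.000) / (7) = 1.257
  q = (6 - (1.6)·2.900 - (3)·-1.000) / (8.6) = 0.507
  r = (8 - (1.1)·2.900 - (2.4)·0.800) / (7.5) = 0.385
Iteration 2:
  p = (10 - (-1)·0.507 - (-2)·0.385) / (7) = 1.611
  q = (6 - (1.6)·1.257 - (3)·0.385) / (8.6) = 0.330
  r = (8 - (1.1)·1.257 - (2.4)·0.507) / (7.5) = 0.720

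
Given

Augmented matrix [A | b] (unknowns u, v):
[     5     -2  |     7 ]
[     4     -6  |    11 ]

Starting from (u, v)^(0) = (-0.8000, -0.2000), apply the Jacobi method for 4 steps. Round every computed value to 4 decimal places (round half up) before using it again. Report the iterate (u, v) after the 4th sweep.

(0.7876, -1.1542)

Iteration 1:
  u = (7 - (-2)·-0.2000) / (5) = 1.3200
  v = (11 - (4)·-0.8000) / (-6) = -2.3667
Iteration 2:
  u = (7 - (-2)·-2.3667) / (5) = 0.4533
  v = (11 - (4)·1.3200) / (-6) = -0.9533
Iteration 3:
  u = (7 - (-2)·-0.9533) / (5) = 1.0187
  v = (11 - (4)·0.4533) / (-6) = -1.5311
Iteration 4:
  u = (7 - (-2)·-1.5311) / (5) = 0.7876
  v = (11 - (4)·1.0187) / (-6) = -1.1542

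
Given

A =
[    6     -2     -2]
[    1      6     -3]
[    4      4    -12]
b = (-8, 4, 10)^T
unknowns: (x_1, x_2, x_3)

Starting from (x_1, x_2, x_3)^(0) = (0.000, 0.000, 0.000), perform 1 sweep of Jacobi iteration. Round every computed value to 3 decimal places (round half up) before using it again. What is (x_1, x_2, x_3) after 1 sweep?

(-1.333, 0.667, -0.833)

Iteration 1:
  x_1 = (-8 - (-2)·0.000 - (-2)·0.000) / (6) = -1.333
  x_2 = (4 - (1)·0.000 - (-3)·0.000) / (6) = 0.667
  x_3 = (10 - (4)·0.000 - (4)·0.000) / (-12) = -0.833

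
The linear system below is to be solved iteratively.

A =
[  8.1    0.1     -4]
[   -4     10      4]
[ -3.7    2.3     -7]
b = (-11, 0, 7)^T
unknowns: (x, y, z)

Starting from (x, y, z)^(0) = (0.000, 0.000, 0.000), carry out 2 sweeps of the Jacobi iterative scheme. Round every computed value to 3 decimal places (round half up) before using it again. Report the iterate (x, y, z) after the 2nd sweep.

(-1.852, -0.143, -0.282)

Iteration 1:
  x = (-11 - (0.1)·0.000 - (-4)·0.000) / (8.1) = -1.358
  y = (0 - (-4)·0.000 - (4)·0.000) / (10) = 0.000
  z = (7 - (-3.7)·0.000 - (2.3)·0.000) / (-7) = -1.000
Iteration 2:
  x = (-11 - (0.1)·0.000 - (-4)·-1.000) / (8.1) = -1.852
  y = (0 - (-4)·-1.358 - (4)·-1.000) / (10) = -0.143
  z = (7 - (-3.7)·-1.358 - (2.3)·0.000) / (-7) = -0.282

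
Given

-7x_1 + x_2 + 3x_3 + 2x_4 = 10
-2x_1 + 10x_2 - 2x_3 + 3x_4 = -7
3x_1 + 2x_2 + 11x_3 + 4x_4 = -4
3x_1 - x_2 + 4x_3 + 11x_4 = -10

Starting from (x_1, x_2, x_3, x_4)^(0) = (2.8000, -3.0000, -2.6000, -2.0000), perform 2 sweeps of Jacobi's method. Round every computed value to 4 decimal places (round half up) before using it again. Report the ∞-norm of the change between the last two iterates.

1.8824

Iteration 1:
  x_1 = (10 - (1)·-3.0000 - (3)·-2.6000 - (2)·-2.0000) / (-7) = -3.5429
  x_2 = (-7 - (-2)·2.8000 - (-2)·-2.6000 - (3)·-2.0000) / (10) = -0.0600
  x_3 = (-4 - (3)·2.8000 - (2)·-3.0000 - (4)·-2.0000) / (11) = 0.1455
  x_4 = (-10 - (3)·2.8000 - (-1)·-3.0000 - (4)·-2.6000) / (11) = -1.0000
Iteration 2:
  x_1 = (10 - (1)·-0.0600 - (3)·0.1455 - (2)·-1.0000) / (-7) = -1.6605
  x_2 = (-7 - (-2)·-3.5429 - (-2)·0.1455 - (3)·-1.0000) / (10) = -1.0795
  x_3 = (-4 - (3)·-3.5429 - (2)·-0.0600 - (4)·-1.0000) / (11) = 0.9772
  x_4 = (-10 - (3)·-3.5429 - (-1)·-0.0600 - (4)·0.1455) / (11) = -0.0012
Change: (1.8824, -1.0195, 0.8317, 0.9988) → max |·| = 1.8824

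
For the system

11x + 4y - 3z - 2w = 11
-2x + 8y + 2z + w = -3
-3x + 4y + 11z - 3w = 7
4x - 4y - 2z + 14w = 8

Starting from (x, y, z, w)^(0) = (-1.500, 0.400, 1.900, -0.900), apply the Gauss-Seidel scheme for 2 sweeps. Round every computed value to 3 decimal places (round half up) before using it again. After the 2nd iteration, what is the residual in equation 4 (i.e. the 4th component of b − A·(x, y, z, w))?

-0.006

Iteration 1:
  x = (11 - (4)·0.400 - (-3)·1.900 - (-2)·-0.900) / (11) = 1.209
  y = (-3 - (-2)·1.209 - (2)·1.900 - (1)·-0.900) / (8) = -0.435
  z = (7 - (-3)·1.209 - (4)·-0.435 - (-3)·-0.900) / (11) = 0.879
  w = (8 - (4)·1.209 - (-4)·-0.435 - (-2)·0.879) / (14) = 0.227
Iteration 2:
  x = (11 - (4)·-0.435 - (-3)·0.879 - (-2)·0.227) / (11) = 1.439
  y = (-3 - (-2)·1.439 - (2)·0.879 - (1)·0.227) / (8) = -0.263
  z = (7 - (-3)·1.439 - (4)·-0.263 - (-3)·0.227) / (11) = 1.186
  w = (8 - (4)·1.439 - (-4)·-0.263 - (-2)·1.186) / (14) = 0.255
Residual b − A·x = (0.291, -0.645, 0.088, -0.006)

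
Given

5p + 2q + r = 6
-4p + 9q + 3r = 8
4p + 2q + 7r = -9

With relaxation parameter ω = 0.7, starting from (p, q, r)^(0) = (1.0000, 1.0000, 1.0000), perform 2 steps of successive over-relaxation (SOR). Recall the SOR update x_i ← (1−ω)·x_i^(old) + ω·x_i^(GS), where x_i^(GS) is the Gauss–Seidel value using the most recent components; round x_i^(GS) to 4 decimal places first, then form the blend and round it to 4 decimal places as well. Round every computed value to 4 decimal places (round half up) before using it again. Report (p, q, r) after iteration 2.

(0.9503, 1.4415, -1.8896)

Iteration 1:
  p: GS value = (6 - (2)·1.0000 - (1)·1.0000) / (5) = 0.6000;  p ← (1−ω)·1.0000 + ω·0.6000 = 0.7200
  q: GS value = (8 - (-4)·0.7200 - (3)·1.0000) / (9) = 0.8756;  q ← (1−ω)·1.0000 + ω·0.8756 = 0.9129
  r: GS value = (-9 - (4)·0.7200 - (2)·0.9129) / (7) = -1.9580;  r ← (1−ω)·1.0000 + ω·-1.9580 = -1.0706
Iteration 2:
  p: GS value = (6 - (2)·0.9129 - (1)·-1.0706) / (5) = 1.0490;  p ← (1−ω)·0.7200 + ω·1.0490 = 0.9503
  q: GS value = (8 - (-4)·0.9503 - (3)·-1.0706) / (9) = 1.6681;  q ← (1−ω)·0.9129 + ω·1.6681 = 1.4415
  r: GS value = (-9 - (4)·0.9503 - (2)·1.4415) / (7) = -2.2406;  r ← (1−ω)·-1.0706 + ω·-2.2406 = -1.8896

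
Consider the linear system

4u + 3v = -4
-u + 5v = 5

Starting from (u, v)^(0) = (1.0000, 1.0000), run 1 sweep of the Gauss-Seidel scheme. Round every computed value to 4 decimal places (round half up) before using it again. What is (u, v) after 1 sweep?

(-1.7500, 0.6500)

Iteration 1:
  u = (-4 - (3)·1.0000) / (4) = -1.7500
  v = (5 - (-1)·-1.7500) / (5) = 0.6500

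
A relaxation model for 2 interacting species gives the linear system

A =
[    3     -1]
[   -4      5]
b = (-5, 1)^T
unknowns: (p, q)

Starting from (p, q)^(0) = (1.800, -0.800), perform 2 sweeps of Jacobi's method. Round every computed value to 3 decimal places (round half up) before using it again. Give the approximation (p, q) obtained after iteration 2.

(-1.120, -1.346)

Iteration 1:
  p = (-5 - (-1)·-0.800) / (3) = -1.933
  q = (1 - (-4)·1.800) / (5) = 1.640
Iteration 2:
  p = (-5 - (-1)·1.640) / (3) = -1.120
  q = (1 - (-4)·-1.933) / (5) = -1.346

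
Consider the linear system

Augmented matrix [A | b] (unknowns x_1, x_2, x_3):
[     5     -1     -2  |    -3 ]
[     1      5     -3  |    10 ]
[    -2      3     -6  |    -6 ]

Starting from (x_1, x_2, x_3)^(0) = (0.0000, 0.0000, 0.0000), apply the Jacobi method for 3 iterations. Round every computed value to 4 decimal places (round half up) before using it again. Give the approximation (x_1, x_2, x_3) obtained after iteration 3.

Iteration 1:
  x_1 = (-3 - (-1)·0.0000 - (-2)·0.0000) / (5) = -0.6000
  x_2 = (10 - (1)·0.0000 - (-3)·0.0000) / (5) = 2.0000
  x_3 = (-6 - (-2)·0.0000 - (3)·0.0000) / (-6) = 1.0000
Iteration 2:
  x_1 = (-3 - (-1)·2.0000 - (-2)·1.0000) / (5) = 0.2000
  x_2 = (10 - (1)·-0.6000 - (-3)·1.0000) / (5) = 2.7200
  x_3 = (-6 - (-2)·-0.6000 - (3)·2.0000) / (-6) = 2.2000
Iteration 3:
  x_1 = (-3 - (-1)·2.7200 - (-2)·2.2000) / (5) = 0.8240
  x_2 = (10 - (1)·0.2000 - (-3)·2.2000) / (5) = 3.2800
  x_3 = (-6 - (-2)·0.2000 - (3)·2.7200) / (-6) = 2.2933

(0.8240, 3.2800, 2.2933)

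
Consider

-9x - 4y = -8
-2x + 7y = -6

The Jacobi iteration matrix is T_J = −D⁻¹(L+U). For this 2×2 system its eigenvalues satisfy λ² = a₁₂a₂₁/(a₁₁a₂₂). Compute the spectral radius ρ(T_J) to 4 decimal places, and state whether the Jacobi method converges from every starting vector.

a₁₂a₂₁/(a₁₁a₂₂) = (-4)·(-2) / ((-9)·(7)) = -0.126984
ρ = √|-0.126984| = √0.126984 = 0.3563
ρ < 1, so Jacobi converges

0.3563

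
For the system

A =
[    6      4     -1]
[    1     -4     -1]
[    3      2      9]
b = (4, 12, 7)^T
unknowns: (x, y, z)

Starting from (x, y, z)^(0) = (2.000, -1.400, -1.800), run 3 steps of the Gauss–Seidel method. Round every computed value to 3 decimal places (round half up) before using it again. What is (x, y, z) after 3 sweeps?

Iteration 1:
  x = (4 - (4)·-1.400 - (-1)·-1.800) / (6) = 1.300
  y = (12 - (1)·1.300 - (-1)·-1.800) / (-4) = -2.225
  z = (7 - (3)·1.300 - (2)·-2.225) / (9) = 0.839
Iteration 2:
  x = (4 - (4)·-2.225 - (-1)·0.839) / (6) = 2.290
  y = (12 - (1)·2.290 - (-1)·0.839) / (-4) = -2.637
  z = (7 - (3)·2.290 - (2)·-2.637) / (9) = 0.600
Iteration 3:
  x = (4 - (4)·-2.637 - (-1)·0.600) / (6) = 2.525
  y = (12 - (1)·2.525 - (-1)·0.600) / (-4) = -2.519
  z = (7 - (3)·2.525 - (2)·-2.519) / (9) = 0.496

(2.525, -2.519, 0.496)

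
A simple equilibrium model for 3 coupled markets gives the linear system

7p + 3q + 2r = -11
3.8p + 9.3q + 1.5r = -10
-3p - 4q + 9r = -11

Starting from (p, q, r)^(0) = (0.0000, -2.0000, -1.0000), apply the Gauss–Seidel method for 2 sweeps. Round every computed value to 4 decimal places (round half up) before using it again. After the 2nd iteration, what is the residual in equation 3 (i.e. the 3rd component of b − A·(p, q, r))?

0.0002

Iteration 1:
  p = (-11 - (3)·-2.0000 - (2)·-1.0000) / (7) = -0.4286
  q = (-10 - (3.8)·-0.4286 - (1.5)·-1.0000) / (9.3) = -0.7389
  r = (-11 - (-3)·-0.4286 - (-4)·-0.7389) / (9) = -1.6935
Iteration 2:
  p = (-11 - (3)·-0.7389 - (2)·-1.6935) / (7) = -0.7709
  q = (-10 - (3.8)·-0.7709 - (1.5)·-1.6935) / (9.3) = -0.4871
  r = (-11 - (-3)·-0.7709 - (-4)·-0.4871) / (9) = -1.6957
Residual b − A·x = (-0.7510, 0.0030, 0.0002)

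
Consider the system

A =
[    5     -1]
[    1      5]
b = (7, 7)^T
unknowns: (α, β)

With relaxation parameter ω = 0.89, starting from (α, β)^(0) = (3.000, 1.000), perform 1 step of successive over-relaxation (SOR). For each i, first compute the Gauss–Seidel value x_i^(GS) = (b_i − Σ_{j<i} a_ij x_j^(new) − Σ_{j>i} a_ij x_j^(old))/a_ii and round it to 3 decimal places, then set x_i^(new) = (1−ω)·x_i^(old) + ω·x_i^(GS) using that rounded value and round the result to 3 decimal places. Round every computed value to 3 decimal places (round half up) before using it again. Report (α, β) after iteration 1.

Iteration 1:
  α: GS value = (7 - (-1)·1.000) / (5) = 1.600;  α ← (1−ω)·3.000 + ω·1.600 = 1.754
  β: GS value = (7 - (1)·1.754) / (5) = 1.049;  β ← (1−ω)·1.000 + ω·1.049 = 1.044

(1.754, 1.044)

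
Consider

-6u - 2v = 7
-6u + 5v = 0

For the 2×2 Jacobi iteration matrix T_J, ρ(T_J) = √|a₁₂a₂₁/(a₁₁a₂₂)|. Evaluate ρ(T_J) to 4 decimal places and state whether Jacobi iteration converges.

0.6325

a₁₂a₂₁/(a₁₁a₂₂) = (-2)·(-6) / ((-6)·(5)) = -0.400000
ρ = √|-0.400000| = √0.400000 = 0.6325
ρ < 1, so Jacobi converges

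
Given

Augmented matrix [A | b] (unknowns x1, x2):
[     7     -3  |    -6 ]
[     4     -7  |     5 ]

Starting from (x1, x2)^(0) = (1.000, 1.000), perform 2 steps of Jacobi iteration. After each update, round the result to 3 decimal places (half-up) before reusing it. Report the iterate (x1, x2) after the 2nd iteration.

(-0.918, -0.959)

Iteration 1:
  x1 = (-6 - (-3)·1.000) / (7) = -0.429
  x2 = (5 - (4)·1.000) / (-7) = -0.143
Iteration 2:
  x1 = (-6 - (-3)·-0.143) / (7) = -0.918
  x2 = (5 - (4)·-0.429) / (-7) = -0.959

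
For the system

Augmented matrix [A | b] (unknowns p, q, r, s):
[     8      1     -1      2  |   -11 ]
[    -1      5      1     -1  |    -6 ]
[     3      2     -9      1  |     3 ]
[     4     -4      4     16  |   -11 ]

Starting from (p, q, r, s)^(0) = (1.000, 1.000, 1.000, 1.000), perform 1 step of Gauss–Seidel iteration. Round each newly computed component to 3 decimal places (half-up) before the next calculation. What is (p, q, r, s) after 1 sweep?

(-1.625, -1.525, -1.103, -0.387)

Iteration 1:
  p = (-11 - (1)·1.000 - (-1)·1.000 - (2)·1.000) / (8) = -1.625
  q = (-6 - (-1)·-1.625 - (1)·1.000 - (-1)·1.000) / (5) = -1.525
  r = (3 - (3)·-1.625 - (2)·-1.525 - (1)·1.000) / (-9) = -1.103
  s = (-11 - (4)·-1.625 - (-4)·-1.525 - (4)·-1.103) / (16) = -0.387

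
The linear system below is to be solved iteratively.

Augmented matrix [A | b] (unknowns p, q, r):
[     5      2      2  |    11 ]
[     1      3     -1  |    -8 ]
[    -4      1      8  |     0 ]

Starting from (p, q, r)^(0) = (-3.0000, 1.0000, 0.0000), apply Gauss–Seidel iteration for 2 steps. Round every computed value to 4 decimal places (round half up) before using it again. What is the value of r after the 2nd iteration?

1.8948

Iteration 1:
  p = (11 - (2)·1.0000 - (2)·0.0000) / (5) = 1.8000
  q = (-8 - (1)·1.8000 - (-1)·0.0000) / (3) = -3.2667
  r = (0 - (-4)·1.8000 - (1)·-3.2667) / (8) = 1.3083
Iteration 2:
  p = (11 - (2)·-3.2667 - (2)·1.3083) / (5) = 2.9834
  q = (-8 - (1)·2.9834 - (-1)·1.3083) / (3) = -3.2250
  r = (0 - (-4)·2.9834 - (1)·-3.2250) / (8) = 1.8948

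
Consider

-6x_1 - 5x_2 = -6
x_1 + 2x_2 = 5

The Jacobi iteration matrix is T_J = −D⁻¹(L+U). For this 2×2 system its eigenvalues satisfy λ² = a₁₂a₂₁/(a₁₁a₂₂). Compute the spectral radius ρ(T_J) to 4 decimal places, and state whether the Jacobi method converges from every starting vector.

0.6455

a₁₂a₂₁/(a₁₁a₂₂) = (-5)·(1) / ((-6)·(2)) = 0.416667
ρ = √|0.416667| = √0.416667 = 0.6455
ρ < 1, so Jacobi converges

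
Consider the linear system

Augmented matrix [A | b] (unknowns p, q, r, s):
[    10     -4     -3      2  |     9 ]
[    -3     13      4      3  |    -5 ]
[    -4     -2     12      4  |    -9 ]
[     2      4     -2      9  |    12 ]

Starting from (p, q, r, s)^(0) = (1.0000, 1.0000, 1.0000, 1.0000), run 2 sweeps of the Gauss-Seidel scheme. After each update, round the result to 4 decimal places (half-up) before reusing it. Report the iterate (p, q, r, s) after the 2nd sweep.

Iteration 1:
  p = (9 - (-4)·1.0000 - (-3)·1.0000 - (2)·1.0000) / (10) = 1.4000
  q = (-5 - (-3)·1.4000 - (4)·1.0000 - (3)·1.0000) / (13) = -0.6000
  r = (-9 - (-4)·1.4000 - (-2)·-0.6000 - (4)·1.0000) / (12) = -0.7167
  s = (12 - (2)·1.4000 - (4)·-0.6000 - (-2)·-0.7167) / (9) = 1.1296
Iteration 2:
  p = (9 - (-4)·-0.6000 - (-3)·-0.7167 - (2)·1.1296) / (10) = 0.2191
  q = (-5 - (-3)·0.2191 - (4)·-0.7167 - (3)·1.1296) / (13) = -0.3742
  r = (-9 - (-4)·0.2191 - (-2)·-0.3742 - (4)·1.1296) / (12) = -1.1159
  s = (12 - (2)·0.2191 - (4)·-0.3742 - (-2)·-1.1159) / (9) = 1.2030

(0.2191, -0.3742, -1.1159, 1.2030)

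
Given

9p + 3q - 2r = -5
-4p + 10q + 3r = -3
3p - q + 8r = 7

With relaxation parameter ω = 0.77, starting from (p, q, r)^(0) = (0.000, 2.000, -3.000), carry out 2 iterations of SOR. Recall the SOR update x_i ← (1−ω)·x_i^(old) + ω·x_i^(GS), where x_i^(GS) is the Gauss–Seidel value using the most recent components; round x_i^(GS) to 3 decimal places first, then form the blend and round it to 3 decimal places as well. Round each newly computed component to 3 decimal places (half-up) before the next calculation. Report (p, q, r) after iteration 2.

(-0.807, -0.475, 0.964)

Iteration 1:
  p: GS value = (-5 - (3)·2.000 - (-2)·-3.000) / (9) = -1.889;  p ← (1−ω)·0.000 + ω·-1.889 = -1.455
  q: GS value = (-3 - (-4)·-1.455 - (3)·-3.000) / (10) = 0.018;  q ← (1−ω)·2.000 + ω·0.018 = 0.474
  r: GS value = (7 - (3)·-1.455 - (-1)·0.474) / (8) = 1.480;  r ← (1−ω)·-3.000 + ω·1.480 = 0.450
Iteration 2:
  p: GS value = (-5 - (3)·0.474 - (-2)·0.450) / (9) = -0.614;  p ← (1−ω)·-1.455 + ω·-0.614 = -0.807
  q: GS value = (-3 - (-4)·-0.807 - (3)·0.450) / (10) = -0.758;  q ← (1−ω)·0.474 + ω·-0.758 = -0.475
  r: GS value = (7 - (3)·-0.807 - (-1)·-0.475) / (8) = 1.118;  r ← (1−ω)·0.450 + ω·1.118 = 0.964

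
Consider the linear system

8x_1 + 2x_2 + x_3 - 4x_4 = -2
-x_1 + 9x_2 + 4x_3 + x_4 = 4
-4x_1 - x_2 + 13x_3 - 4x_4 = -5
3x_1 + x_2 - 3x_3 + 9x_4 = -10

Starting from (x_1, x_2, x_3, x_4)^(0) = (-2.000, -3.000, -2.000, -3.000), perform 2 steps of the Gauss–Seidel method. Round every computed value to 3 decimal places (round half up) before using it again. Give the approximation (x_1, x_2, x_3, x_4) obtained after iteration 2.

(-1.223, 1.106, -1.140, -1.206)

Iteration 1:
  x_1 = (-2 - (2)·-3.000 - (1)·-2.000 - (-4)·-3.000) / (8) = -0.750
  x_2 = (4 - (-1)·-0.750 - (4)·-2.000 - (1)·-3.000) / (9) = 1.583
  x_3 = (-5 - (-4)·-0.750 - (-1)·1.583 - (-4)·-3.000) / (13) = -1.417
  x_4 = (-10 - (3)·-0.750 - (1)·1.583 - (-3)·-1.417) / (9) = -1.509
Iteration 2:
  x_1 = (-2 - (2)·1.583 - (1)·-1.417 - (-4)·-1.509) / (8) = -1.223
  x_2 = (4 - (-1)·-1.223 - (4)·-1.417 - (1)·-1.509) / (9) = 1.106
  x_3 = (-5 - (-4)·-1.223 - (-1)·1.106 - (-4)·-1.509) / (13) = -1.140
  x_4 = (-10 - (3)·-1.223 - (1)·1.106 - (-3)·-1.140) / (9) = -1.206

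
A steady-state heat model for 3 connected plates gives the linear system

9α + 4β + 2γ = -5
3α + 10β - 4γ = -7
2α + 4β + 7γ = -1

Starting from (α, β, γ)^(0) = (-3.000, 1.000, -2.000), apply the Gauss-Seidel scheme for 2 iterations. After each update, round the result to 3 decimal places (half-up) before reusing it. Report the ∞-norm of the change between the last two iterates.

Iteration 1:
  α = (-5 - (4)·1.000 - (2)·-2.000) / (9) = -0.556
  β = (-7 - (3)·-0.556 - (-4)·-2.000) / (10) = -1.333
  γ = (-1 - (2)·-0.556 - (4)·-1.333) / (7) = 0.778
Iteration 2:
  α = (-5 - (4)·-1.333 - (2)·0.778) / (9) = -0.136
  β = (-7 - (3)·-0.136 - (-4)·0.778) / (10) = -0.348
  γ = (-1 - (2)·-0.136 - (4)·-0.348) / (7) = 0.095
Change: (0.420, 0.985, -0.683) → max |·| = 0.985

0.985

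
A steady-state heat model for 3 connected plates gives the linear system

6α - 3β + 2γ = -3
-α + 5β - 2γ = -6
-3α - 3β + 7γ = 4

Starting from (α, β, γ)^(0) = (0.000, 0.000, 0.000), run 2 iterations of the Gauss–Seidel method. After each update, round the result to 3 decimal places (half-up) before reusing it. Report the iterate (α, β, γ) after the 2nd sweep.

Iteration 1:
  α = (-3 - (-3)·0.000 - (2)·0.000) / (6) = -0.500
  β = (-6 - (-1)·-0.500 - (-2)·0.000) / (5) = -1.300
  γ = (4 - (-3)·-0.500 - (-3)·-1.300) / (7) = -0.200
Iteration 2:
  α = (-3 - (-3)·-1.300 - (2)·-0.200) / (6) = -1.083
  β = (-6 - (-1)·-1.083 - (-2)·-0.200) / (5) = -1.497
  γ = (4 - (-3)·-1.083 - (-3)·-1.497) / (7) = -0.534

(-1.083, -1.497, -0.534)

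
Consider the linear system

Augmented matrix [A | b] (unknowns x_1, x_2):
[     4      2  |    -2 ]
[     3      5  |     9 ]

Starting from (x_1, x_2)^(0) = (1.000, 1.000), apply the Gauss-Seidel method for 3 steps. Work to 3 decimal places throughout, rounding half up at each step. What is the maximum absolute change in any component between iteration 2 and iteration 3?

0.210

Iteration 1:
  x_1 = (-2 - (2)·1.000) / (4) = -1.000
  x_2 = (9 - (3)·-1.000) / (5) = 2.400
Iteration 2:
  x_1 = (-2 - (2)·2.400) / (4) = -1.700
  x_2 = (9 - (3)·-1.700) / (5) = 2.820
Iteration 3:
  x_1 = (-2 - (2)·2.820) / (4) = -1.910
  x_2 = (9 - (3)·-1.910) / (5) = 2.946
Change: (-0.210, 0.126) → max |·| = 0.210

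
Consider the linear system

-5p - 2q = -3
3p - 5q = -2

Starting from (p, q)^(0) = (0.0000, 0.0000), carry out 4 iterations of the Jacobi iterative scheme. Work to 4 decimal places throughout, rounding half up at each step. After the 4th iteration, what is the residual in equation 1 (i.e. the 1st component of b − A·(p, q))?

-0.1728

Iteration 1:
  p = (-3 - (-2)·0.0000) / (-5) = 0.6000
  q = (-2 - (3)·0.0000) / (-5) = 0.4000
Iteration 2:
  p = (-3 - (-2)·0.4000) / (-5) = 0.4400
  q = (-2 - (3)·0.6000) / (-5) = 0.7600
Iteration 3:
  p = (-3 - (-2)·0.7600) / (-5) = 0.2960
  q = (-2 - (3)·0.4400) / (-5) = 0.6640
Iteration 4:
  p = (-3 - (-2)·0.6640) / (-5) = 0.3344
  q = (-2 - (3)·0.2960) / (-5) = 0.5776
Residual b − A·x = (-0.1728, -0.1152)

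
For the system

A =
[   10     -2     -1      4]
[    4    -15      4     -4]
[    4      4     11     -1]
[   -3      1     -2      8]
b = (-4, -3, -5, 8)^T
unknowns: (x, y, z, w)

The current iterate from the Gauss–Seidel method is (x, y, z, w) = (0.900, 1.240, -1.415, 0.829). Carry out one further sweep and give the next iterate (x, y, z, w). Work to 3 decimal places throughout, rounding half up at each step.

One sweep:
  x = (-4 - (-2)·1.240 - (-1)·-1.415 - (4)·0.829) / (10) = -0.625
  y = (-3 - (4)·-0.625 - (4)·-1.415 - (-4)·0.829) / (-15) = -0.565
  z = (-5 - (4)·-0.625 - (4)·-0.565 - (-1)·0.829) / (11) = 0.054
  w = (8 - (-3)·-0.625 - (1)·-0.565 - (-2)·0.054) / (8) = 0.850

(-0.625, -0.565, 0.054, 0.850)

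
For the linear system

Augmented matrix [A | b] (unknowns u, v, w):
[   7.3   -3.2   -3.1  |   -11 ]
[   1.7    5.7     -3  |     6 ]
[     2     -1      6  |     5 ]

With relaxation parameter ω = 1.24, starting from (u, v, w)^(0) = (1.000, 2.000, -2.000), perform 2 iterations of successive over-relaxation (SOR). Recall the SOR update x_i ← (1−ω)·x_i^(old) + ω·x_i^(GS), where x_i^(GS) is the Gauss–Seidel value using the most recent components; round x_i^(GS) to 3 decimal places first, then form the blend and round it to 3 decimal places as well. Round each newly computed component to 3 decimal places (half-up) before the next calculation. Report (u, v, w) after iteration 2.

Iteration 1:
  u: GS value = (-11 - (-3.2)·2.000 - (-3.1)·-2.000) / (7.3) = -1.479;  u ← (1−ω)·1.000 + ω·-1.479 = -2.074
  v: GS value = (6 - (1.7)·-2.074 - (-3)·-2.000) / (5.7) = 0.619;  v ← (1−ω)·2.000 + ω·0.619 = 0.288
  w: GS value = (5 - (2)·-2.074 - (-1)·0.288) / (6) = 1.573;  w ← (1−ω)·-2.000 + ω·1.573 = 2.431
Iteration 2:
  u: GS value = (-11 - (-3.2)·0.288 - (-3.1)·2.431) / (7.3) = -0.348;  u ← (1−ω)·-2.074 + ω·-0.348 = 0.066
  v: GS value = (6 - (1.7)·0.066 - (-3)·2.431) / (5.7) = 2.312;  v ← (1−ω)·0.288 + ω·2.312 = 2.798
  w: GS value = (5 - (2)·0.066 - (-1)·2.798) / (6) = 1.278;  w ← (1−ω)·2.431 + ω·1.278 = 1.001

(0.066, 2.798, 1.001)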